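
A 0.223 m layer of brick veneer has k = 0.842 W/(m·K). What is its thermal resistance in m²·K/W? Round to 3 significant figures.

0.265 m²·K/W

R = L/k = 0.223/0.842 = 0.2648 m²·K/W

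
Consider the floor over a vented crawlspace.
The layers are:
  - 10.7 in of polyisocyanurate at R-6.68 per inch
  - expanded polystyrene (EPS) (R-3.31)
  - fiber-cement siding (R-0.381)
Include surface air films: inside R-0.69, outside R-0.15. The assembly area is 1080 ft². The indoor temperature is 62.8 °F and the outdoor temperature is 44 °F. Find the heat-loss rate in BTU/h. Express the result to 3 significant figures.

10.7 × 6.68 = 71.48
R_total = 0.69 + 71.48 + 3.31 + 0.381 + 0.15 = 76.01 ft²·°F·h/BTU
Q = A·ΔT/R = 1080 × (62.8 − 44) / 76.01 = 267.1 BTU/h

267 BTU/h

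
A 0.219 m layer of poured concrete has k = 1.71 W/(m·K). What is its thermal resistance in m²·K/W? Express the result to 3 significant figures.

0.128 m²·K/W

R = L/k = 0.219/1.71 = 0.1281 m²·K/W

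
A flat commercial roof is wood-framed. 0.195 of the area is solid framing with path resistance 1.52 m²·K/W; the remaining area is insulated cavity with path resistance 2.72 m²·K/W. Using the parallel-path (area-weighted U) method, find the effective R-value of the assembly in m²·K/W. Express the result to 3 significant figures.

U_eff = 0.805/2.72 + 0.195/1.52 = 0.296 + 0.1283 = 0.4242
R_eff = 1/U_eff = 2.357 m²·K/W

2.36 m²·K/W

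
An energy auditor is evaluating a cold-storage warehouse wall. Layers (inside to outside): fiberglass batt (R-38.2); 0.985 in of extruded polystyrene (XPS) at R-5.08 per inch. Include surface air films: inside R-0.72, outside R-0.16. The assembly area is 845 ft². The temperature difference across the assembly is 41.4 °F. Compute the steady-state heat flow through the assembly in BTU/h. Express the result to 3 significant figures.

794 BTU/h

0.985 × 5.08 = 5.004
R_total = 0.72 + 38.2 + 5.004 + 0.16 = 44.08 ft²·°F·h/BTU
Q = A·ΔT/R = 845 × 41.4 / 44.08 = 793.6 BTU/h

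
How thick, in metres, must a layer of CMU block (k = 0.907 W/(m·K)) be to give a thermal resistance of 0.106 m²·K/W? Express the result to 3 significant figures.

0.0961 m

L = R·k = 0.106 × 0.907 = 0.09614 m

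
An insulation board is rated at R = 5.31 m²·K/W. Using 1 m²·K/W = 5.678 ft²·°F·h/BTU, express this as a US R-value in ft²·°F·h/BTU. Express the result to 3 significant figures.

30.2 ft²·°F·h/BTU

R_US = 5.31 × 5.678 = 30.15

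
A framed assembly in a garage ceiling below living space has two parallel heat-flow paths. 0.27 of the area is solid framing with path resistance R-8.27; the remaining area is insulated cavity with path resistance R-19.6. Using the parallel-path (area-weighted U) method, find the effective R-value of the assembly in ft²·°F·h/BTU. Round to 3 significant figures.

14.3 ft²·°F·h/BTU

U_eff = 0.73/19.6 + 0.27/8.27 = 0.03724 + 0.03265 = 0.06989
R_eff = 1/U_eff = 14.31 ft²·°F·h/BTU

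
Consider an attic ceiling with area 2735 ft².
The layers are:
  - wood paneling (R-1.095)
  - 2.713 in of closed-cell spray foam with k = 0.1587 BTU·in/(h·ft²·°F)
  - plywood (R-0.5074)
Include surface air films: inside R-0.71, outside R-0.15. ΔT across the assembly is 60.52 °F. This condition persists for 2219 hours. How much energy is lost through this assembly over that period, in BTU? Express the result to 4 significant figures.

2.713/0.1587 = 17.095
R_total = 0.71 + 1.095 + 17.095 + 0.5074 + 0.15 = 19.558 ft²·°F·h/BTU
Q = 2735 × 60.52 / 19.558 = 8463.3 BTU/h
E = 8463.3 × 2219 = 18780000 BTU

18780000 BTU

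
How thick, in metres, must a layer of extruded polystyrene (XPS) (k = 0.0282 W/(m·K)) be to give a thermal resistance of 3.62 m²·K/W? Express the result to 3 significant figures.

L = R·k = 3.62 × 0.0282 = 0.1021 m

0.102 m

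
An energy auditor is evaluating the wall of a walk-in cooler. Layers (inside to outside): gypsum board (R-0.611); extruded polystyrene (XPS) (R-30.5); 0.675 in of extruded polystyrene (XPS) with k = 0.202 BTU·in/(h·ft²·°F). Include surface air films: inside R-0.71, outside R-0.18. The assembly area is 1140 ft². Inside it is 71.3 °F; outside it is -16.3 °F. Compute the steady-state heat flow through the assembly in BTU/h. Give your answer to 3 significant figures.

0.675/0.202 = 3.342
R_total = 0.71 + 0.611 + 30.5 + 3.342 + 0.18 = 35.34 ft²·°F·h/BTU
Q = A·ΔT/R = 1140 × (71.3 − (-16.3)) / 35.34 = 2826 BTU/h

2830 BTU/h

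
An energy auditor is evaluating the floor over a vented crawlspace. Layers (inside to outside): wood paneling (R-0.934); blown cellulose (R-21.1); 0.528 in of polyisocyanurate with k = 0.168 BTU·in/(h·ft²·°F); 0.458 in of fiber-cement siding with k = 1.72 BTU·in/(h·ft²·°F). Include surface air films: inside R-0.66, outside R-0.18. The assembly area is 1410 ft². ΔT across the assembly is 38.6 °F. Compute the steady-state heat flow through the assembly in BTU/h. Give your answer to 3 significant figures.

0.528/0.168 = 3.143
0.458/1.72 = 0.2663
R_total = 0.66 + 0.934 + 21.1 + 3.143 + 0.2663 + 0.18 = 26.28 ft²·°F·h/BTU
Q = A·ΔT/R = 1410 × 38.6 / 26.28 = 2071 BTU/h

2070 BTU/h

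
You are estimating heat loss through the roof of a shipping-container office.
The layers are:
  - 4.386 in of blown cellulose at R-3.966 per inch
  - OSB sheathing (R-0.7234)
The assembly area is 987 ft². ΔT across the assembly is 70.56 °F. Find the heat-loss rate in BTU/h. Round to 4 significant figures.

3844 BTU/h

4.386 × 3.966 = 17.395
R_total = 17.395 + 0.7234 = 18.118 ft²·°F·h/BTU
Q = A·ΔT/R = 987 × 70.56 / 18.118 = 3843.8 BTU/h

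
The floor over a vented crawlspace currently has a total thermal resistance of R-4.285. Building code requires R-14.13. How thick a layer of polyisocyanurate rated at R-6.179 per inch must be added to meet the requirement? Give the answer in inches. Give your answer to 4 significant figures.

ΔR = 14.13 − 4.285 = 9.845 ft²·°F·h/BTU
L = ΔR / (R/in) = 9.845/6.179 = 1.5933 in

1.593 in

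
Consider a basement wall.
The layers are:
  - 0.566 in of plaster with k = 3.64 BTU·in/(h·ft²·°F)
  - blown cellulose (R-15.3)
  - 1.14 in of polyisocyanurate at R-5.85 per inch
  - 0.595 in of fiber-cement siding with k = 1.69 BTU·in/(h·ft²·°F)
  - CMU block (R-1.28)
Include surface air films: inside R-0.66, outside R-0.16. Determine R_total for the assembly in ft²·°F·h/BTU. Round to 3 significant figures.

24.6 ft²·°F·h/BTU

0.566/3.64 = 0.1555
1.14 × 5.85 = 6.669
0.595/1.69 = 0.3521
R_total = 0.66 + 0.1555 + 15.3 + 6.669 + 0.3521 + 1.28 + 0.16 = 24.58 ft²·°F·h/BTU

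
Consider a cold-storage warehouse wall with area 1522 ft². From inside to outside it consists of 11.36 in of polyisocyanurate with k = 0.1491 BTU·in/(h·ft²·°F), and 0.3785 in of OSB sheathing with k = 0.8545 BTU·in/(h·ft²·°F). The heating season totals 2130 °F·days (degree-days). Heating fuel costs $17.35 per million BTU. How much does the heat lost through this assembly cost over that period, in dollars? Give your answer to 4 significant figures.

11.36/0.1491 = 76.19
0.3785/0.8545 = 0.44295
R_total = 76.19 + 0.44295 = 76.633 ft²·°F·h/BTU
E = A × HDD × 24 / R = 1522 × 2130 × 24 / 76.633 = 1015300 BTU
Cost = 1015300/10⁶ × 17.35 = $17.615

17.62 dollars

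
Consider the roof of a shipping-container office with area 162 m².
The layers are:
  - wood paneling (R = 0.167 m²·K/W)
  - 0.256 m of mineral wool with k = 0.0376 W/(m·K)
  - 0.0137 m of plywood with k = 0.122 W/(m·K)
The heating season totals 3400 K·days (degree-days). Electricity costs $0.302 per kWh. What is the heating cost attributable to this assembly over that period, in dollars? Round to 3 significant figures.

563 dollars

0.256/0.0376 = 6.809
0.0137/0.122 = 0.1123
R_total = 0.167 + 6.809 + 0.1123 = 7.088 m²·K/W
E = A × HDD × 24 / R / 1000 = 162 × 3400 × 24 / 7.088 / 1000 = 1865 kWh
Cost = 1865 × 0.302 = $563.2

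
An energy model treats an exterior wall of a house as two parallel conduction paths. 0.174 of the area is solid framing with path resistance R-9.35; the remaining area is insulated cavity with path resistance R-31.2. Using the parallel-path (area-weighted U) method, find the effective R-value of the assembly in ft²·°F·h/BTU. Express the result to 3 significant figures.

22.2 ft²·°F·h/BTU

U_eff = 0.826/31.2 + 0.174/9.35 = 0.02647 + 0.01861 = 0.04508
R_eff = 1/U_eff = 22.18 ft²·°F·h/BTU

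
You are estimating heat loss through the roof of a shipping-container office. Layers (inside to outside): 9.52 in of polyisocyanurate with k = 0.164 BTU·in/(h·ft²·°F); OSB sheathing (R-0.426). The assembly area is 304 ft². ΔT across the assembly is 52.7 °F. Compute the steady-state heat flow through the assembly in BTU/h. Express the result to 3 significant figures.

274 BTU/h

9.52/0.164 = 58.05
R_total = 58.05 + 0.426 = 58.47 ft²·°F·h/BTU
Q = A·ΔT/R = 304 × 52.7 / 58.47 = 274 BTU/h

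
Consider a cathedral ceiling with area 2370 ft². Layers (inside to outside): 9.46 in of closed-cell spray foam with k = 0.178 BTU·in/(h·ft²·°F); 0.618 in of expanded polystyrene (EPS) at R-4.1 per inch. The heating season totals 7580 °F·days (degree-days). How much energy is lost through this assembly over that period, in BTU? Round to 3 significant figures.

7740000 BTU

9.46/0.178 = 53.15
0.618 × 4.1 = 2.534
R_total = 53.15 + 2.534 = 55.68 ft²·°F·h/BTU
E = A × HDD × 24 / R = 2370 × 7580 × 24 / 55.68 = 7743000 BTU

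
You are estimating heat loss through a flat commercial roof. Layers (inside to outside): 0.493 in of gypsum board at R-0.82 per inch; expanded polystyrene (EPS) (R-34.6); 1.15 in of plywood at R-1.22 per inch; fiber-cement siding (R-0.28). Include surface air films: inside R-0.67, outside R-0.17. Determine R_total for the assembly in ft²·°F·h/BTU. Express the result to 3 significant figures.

0.493 × 0.82 = 0.4043
1.15 × 1.22 = 1.403
R_total = 0.67 + 0.4043 + 34.6 + 1.403 + 0.28 + 0.17 = 37.53 ft²·°F·h/BTU

37.5 ft²·°F·h/BTU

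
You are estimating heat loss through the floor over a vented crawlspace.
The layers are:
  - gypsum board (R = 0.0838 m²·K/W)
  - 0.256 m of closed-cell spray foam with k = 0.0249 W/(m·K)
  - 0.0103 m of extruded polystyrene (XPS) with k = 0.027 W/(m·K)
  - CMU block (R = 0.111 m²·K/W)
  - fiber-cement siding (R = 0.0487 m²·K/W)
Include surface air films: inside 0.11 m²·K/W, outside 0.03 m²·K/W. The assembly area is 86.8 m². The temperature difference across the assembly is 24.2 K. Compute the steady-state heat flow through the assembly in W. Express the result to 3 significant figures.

0.256/0.0249 = 10.28
0.0103/0.027 = 0.3815
R_total = 0.11 + 0.0838 + 10.28 + 0.3815 + 0.111 + 0.0487 + 0.03 = 11.05 m²·K/W
Q = A·ΔT/R = 86.8 × 24.2 / 11.05 = 190.2 W

190 W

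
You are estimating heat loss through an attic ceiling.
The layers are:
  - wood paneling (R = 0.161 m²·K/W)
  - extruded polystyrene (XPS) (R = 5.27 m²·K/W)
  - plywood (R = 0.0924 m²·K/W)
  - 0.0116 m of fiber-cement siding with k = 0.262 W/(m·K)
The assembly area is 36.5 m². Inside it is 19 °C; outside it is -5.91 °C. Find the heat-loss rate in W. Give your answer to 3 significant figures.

163 W

0.0116/0.262 = 0.04427
R_total = 0.161 + 5.27 + 0.0924 + 0.04427 = 5.568 m²·K/W
Q = A·ΔT/R = 36.5 × (19 − (-5.91)) / 5.568 = 163.3 W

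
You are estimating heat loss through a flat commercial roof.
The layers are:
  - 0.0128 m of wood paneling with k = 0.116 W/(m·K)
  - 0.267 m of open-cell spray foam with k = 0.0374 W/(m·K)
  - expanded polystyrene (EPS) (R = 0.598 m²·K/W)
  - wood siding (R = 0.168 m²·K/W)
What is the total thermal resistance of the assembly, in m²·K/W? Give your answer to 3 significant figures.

0.0128/0.116 = 0.1103
0.267/0.0374 = 7.139
R_total = 0.1103 + 7.139 + 0.598 + 0.168 = 8.015 m²·K/W

8.02 m²·K/W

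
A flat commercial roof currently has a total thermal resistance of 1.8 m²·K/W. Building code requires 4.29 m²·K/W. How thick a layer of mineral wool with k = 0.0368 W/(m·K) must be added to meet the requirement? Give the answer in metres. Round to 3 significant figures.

ΔR = 4.29 − 1.8 = 2.49 m²·K/W
L = ΔR × k = 2.49 × 0.0368 = 0.09163 m

0.0916 m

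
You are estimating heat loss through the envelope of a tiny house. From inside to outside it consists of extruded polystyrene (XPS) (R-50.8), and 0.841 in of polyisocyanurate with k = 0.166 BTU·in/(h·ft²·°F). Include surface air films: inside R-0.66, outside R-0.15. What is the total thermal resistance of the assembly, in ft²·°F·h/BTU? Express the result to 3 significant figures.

56.7 ft²·°F·h/BTU

0.841/0.166 = 5.066
R_total = 0.66 + 50.8 + 5.066 + 0.15 = 56.68 ft²·°F·h/BTU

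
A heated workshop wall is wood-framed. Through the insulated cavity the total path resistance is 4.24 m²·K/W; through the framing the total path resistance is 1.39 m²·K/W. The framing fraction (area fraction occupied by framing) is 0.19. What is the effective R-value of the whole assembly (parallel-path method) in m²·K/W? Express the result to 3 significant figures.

U_eff = 0.81/4.24 + 0.19/1.39 = 0.191 + 0.1367 = 0.3277
R_eff = 1/U_eff = 3.051 m²·K/W

3.05 m²·K/W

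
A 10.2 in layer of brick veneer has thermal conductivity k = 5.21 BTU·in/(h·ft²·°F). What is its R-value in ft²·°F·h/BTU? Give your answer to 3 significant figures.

1.96 ft²·°F·h/BTU

R = L/k = 10.2/5.21 = 1.958 ft²·°F·h/BTU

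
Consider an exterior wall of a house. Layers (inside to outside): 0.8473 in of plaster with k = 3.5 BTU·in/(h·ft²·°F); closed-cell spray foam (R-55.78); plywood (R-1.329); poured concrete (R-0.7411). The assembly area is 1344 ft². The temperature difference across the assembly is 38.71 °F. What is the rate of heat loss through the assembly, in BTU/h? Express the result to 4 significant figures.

0.8473/3.5 = 0.24209
R_total = 0.24209 + 55.78 + 1.329 + 0.7411 = 58.092 ft²·°F·h/BTU
Q = A·ΔT/R = 1344 × 38.71 / 58.092 = 895.58 BTU/h

895.6 BTU/h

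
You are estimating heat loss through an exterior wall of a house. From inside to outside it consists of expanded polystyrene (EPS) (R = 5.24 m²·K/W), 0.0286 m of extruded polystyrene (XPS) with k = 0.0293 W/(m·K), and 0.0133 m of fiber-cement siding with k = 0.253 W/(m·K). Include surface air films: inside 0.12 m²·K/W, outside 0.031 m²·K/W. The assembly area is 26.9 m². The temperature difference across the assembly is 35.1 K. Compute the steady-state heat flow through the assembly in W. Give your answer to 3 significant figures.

147 W

0.0286/0.0293 = 0.9761
0.0133/0.253 = 0.05257
R_total = 0.12 + 5.24 + 0.9761 + 0.05257 + 0.031 = 6.42 m²·K/W
Q = A·ΔT/R = 26.9 × 35.1 / 6.42 = 147.1 W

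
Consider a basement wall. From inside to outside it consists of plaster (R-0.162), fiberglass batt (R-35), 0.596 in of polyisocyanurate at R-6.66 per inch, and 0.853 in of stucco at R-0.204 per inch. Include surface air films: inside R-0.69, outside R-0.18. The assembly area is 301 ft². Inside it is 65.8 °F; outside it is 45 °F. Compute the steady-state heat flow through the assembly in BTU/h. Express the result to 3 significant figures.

156 BTU/h

0.596 × 6.66 = 3.969
0.853 × 0.204 = 0.174
R_total = 0.69 + 0.162 + 35 + 3.969 + 0.174 + 0.18 = 40.18 ft²·°F·h/BTU
Q = A·ΔT/R = 301 × (65.8 − 45) / 40.18 = 155.8 BTU/h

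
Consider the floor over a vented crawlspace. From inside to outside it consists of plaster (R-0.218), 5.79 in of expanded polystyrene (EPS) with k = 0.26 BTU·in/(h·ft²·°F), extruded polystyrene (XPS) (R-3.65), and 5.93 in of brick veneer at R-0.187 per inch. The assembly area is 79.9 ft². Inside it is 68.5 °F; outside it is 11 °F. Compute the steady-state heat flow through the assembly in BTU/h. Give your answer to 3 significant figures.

5.79/0.26 = 22.27
5.93 × 0.187 = 1.109
R_total = 0.218 + 22.27 + 3.65 + 1.109 = 27.25 ft²·°F·h/BTU
Q = A·ΔT/R = 79.9 × (68.5 − 11) / 27.25 = 168.6 BTU/h

169 BTU/h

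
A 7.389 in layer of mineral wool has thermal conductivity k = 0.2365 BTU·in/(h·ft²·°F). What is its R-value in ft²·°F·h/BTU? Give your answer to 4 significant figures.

R = L/k = 7.389/0.2365 = 31.243 ft²·°F·h/BTU

31.24 ft²·°F·h/BTU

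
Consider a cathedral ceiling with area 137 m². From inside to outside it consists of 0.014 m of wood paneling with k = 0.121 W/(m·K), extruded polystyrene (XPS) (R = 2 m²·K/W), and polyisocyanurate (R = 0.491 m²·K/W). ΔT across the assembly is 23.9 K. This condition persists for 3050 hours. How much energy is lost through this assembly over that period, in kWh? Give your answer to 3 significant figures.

0.014/0.121 = 0.1157
R_total = 0.1157 + 2 + 0.491 = 2.607 m²·K/W
Q = 137 × 23.9 / 2.607 = 1256 W
E = 1256 W × 3050 h / 1000 = 3831 kWh

3830 kWh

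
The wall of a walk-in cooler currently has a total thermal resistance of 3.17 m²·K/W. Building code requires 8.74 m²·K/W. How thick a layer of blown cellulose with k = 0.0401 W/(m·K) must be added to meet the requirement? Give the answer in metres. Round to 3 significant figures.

0.223 m

ΔR = 8.74 − 3.17 = 5.57 m²·K/W
L = ΔR × k = 5.57 × 0.0401 = 0.2234 m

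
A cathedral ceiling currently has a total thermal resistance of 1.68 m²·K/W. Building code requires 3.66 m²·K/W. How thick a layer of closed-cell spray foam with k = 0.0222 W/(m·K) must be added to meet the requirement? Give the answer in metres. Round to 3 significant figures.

0.0440 m

ΔR = 3.66 − 1.68 = 1.98 m²·K/W
L = ΔR × k = 1.98 × 0.0222 = 0.04396 m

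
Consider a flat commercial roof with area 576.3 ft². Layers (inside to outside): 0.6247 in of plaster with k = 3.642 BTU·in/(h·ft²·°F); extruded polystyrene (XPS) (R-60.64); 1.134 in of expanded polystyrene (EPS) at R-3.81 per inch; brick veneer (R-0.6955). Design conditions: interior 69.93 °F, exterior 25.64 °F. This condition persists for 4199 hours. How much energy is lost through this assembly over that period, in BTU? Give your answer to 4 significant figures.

0.6247/3.642 = 0.17153
1.134 × 3.81 = 4.3205
R_total = 0.17153 + 60.64 + 4.3205 + 0.6955 = 65.828 ft²·°F·h/BTU
Q = 576.3 × (69.93 − 25.64) / 65.828 = 387.75 BTU/h
E = 387.75 × 4199 = 1628100 BTU

1628000 BTU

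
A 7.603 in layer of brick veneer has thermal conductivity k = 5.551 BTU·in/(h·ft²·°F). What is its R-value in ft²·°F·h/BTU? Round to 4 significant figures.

R = L/k = 7.603/5.551 = 1.3697 ft²·°F·h/BTU

1.370 ft²·°F·h/BTU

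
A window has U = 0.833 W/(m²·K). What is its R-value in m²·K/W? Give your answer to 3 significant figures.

R = 1/U = 1/0.833 = 1.2

1.20 m²·K/W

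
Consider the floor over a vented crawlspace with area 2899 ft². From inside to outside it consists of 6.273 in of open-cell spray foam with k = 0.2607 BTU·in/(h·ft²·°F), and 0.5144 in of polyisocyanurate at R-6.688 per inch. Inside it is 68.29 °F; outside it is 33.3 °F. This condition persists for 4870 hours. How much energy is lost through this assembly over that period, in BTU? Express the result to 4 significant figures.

6.273/0.2607 = 24.062
0.5144 × 6.688 = 3.4403
R_total = 24.062 + 3.4403 = 27.502 ft²·°F·h/BTU
Q = 2899 × (68.29 − 33.3) / 27.502 = 3688.3 BTU/h
E = 3688.3 × 4870 = 17962000 BTU

17960000 BTU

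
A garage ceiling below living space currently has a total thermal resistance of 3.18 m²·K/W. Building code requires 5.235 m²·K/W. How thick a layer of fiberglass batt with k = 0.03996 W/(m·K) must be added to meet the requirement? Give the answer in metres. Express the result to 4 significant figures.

ΔR = 5.235 − 3.18 = 2.055 m²·K/W
L = ΔR × k = 2.055 × 0.03996 = 0.082118 m

0.08212 m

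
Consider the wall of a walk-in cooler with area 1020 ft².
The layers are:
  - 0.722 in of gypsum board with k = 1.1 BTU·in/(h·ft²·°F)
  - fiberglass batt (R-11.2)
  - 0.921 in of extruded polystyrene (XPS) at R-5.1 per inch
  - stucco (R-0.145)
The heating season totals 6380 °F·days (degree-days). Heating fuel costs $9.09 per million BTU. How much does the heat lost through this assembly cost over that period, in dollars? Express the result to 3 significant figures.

0.722/1.1 = 0.6564
0.921 × 5.1 = 4.697
R_total = 0.6564 + 11.2 + 4.697 + 0.145 = 16.7 ft²·°F·h/BTU
E = A × HDD × 24 / R = 1020 × 6380 × 24 / 16.7 = 9353000 BTU
Cost = 9353000/10⁶ × 9.09 = $85.02

85.0 dollars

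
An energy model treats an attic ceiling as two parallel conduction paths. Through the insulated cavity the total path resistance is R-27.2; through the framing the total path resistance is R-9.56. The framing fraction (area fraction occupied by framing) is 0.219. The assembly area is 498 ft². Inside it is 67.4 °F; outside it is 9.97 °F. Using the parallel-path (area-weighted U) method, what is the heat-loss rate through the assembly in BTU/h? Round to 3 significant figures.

U_eff = 0.781/27.2 + 0.219/9.56 = 0.02871 + 0.02291 = 0.05162
R_eff = 1/U_eff = 19.37 ft²·°F·h/BTU
Q = 498 × (67.4 − 9.97) / 19.37 = 1476 BTU/h

1480 BTU/h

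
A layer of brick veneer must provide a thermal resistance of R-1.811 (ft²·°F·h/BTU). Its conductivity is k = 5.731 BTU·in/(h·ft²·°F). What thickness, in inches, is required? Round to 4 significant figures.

10.38 in

L = R × k = 1.811 × 5.731 = 10.379 in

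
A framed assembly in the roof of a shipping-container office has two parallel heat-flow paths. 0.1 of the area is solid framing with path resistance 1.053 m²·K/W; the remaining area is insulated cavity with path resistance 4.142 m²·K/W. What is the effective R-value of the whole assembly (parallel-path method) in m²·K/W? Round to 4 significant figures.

U_eff = 0.9/4.142 + 0.1/1.053 = 0.21729 + 0.094967 = 0.31225
R_eff = 1/U_eff = 3.2025 m²·K/W

3.203 m²·K/W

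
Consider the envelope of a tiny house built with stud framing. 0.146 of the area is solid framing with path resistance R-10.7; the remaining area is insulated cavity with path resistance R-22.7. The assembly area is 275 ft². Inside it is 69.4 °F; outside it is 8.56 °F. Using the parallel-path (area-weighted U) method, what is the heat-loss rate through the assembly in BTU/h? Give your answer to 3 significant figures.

858 BTU/h

U_eff = 0.854/22.7 + 0.146/10.7 = 0.03762 + 0.01364 = 0.05127
R_eff = 1/U_eff = 19.51 ft²·°F·h/BTU
Q = 275 × (69.4 − 8.56) / 19.51 = 857.7 BTU/h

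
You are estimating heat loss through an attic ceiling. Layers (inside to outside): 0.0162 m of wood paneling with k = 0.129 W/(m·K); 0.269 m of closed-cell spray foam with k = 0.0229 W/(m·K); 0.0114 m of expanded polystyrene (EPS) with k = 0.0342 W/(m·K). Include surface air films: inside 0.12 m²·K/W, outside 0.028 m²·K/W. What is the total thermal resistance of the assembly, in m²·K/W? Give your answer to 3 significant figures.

0.0162/0.129 = 0.1256
0.269/0.0229 = 11.75
0.0114/0.0342 = 0.3333
R_total = 0.12 + 0.1256 + 11.75 + 0.3333 + 0.028 = 12.35 m²·K/W

12.4 m²·K/W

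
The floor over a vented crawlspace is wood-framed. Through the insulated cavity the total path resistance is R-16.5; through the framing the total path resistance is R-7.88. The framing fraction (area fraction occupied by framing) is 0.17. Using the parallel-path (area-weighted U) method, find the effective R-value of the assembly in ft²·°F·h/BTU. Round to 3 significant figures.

U_eff = 0.83/16.5 + 0.17/7.88 = 0.0503 + 0.02157 = 0.07188
R_eff = 1/U_eff = 13.91 ft²·°F·h/BTU

13.9 ft²·°F·h/BTU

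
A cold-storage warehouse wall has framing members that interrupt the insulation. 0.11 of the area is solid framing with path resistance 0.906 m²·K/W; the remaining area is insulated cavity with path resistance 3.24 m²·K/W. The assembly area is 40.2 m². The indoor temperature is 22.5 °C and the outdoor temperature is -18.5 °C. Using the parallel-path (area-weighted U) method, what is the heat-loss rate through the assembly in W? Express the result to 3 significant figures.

653 W

U_eff = 0.89/3.24 + 0.11/0.906 = 0.2747 + 0.1214 = 0.3961
R_eff = 1/U_eff = 2.525 m²·K/W
Q = 40.2 × (22.5 − (-18.5)) / 2.525 = 652.9 W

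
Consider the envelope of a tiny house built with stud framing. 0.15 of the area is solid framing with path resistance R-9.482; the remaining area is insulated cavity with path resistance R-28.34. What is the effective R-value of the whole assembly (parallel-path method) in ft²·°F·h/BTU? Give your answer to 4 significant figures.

21.83 ft²·°F·h/BTU

U_eff = 0.85/28.34 + 0.15/9.482 = 0.029993 + 0.015819 = 0.045812
R_eff = 1/U_eff = 21.828 ft²·°F·h/BTU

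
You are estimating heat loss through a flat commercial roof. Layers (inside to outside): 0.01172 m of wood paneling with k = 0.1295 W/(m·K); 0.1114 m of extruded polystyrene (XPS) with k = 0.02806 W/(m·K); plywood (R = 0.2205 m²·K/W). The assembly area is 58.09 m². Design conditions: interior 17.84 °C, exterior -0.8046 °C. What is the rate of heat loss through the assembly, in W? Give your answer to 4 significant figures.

253.0 W

0.01172/0.1295 = 0.090502
0.1114/0.02806 = 3.9701
R_total = 0.090502 + 3.9701 + 0.2205 = 4.2811 m²·K/W
Q = A·ΔT/R = 58.09 × (17.84 − (-0.8046)) / 4.2811 = 252.99 W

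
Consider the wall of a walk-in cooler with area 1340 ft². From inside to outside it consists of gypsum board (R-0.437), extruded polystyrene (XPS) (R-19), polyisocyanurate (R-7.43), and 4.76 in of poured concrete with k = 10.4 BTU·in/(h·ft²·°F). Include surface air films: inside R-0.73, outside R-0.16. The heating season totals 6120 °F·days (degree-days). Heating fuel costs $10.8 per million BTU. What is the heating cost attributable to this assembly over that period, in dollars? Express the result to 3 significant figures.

75.3 dollars

4.76/10.4 = 0.4577
R_total = 0.73 + 0.437 + 19 + 7.43 + 0.4577 + 0.16 = 28.21 ft²·°F·h/BTU
E = A × HDD × 24 / R = 1340 × 6120 × 24 / 28.21 = 6976000 BTU
Cost = 6976000/10⁶ × 10.8 = $75.34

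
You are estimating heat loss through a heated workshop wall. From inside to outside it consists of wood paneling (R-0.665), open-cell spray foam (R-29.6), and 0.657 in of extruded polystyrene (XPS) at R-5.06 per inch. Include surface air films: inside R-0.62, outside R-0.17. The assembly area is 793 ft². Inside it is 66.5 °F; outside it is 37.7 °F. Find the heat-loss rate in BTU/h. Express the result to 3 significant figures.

664 BTU/h

0.657 × 5.06 = 3.324
R_total = 0.62 + 0.665 + 29.6 + 3.324 + 0.17 = 34.38 ft²·°F·h/BTU
Q = A·ΔT/R = 793 × (66.5 − 37.7) / 34.38 = 664.3 BTU/h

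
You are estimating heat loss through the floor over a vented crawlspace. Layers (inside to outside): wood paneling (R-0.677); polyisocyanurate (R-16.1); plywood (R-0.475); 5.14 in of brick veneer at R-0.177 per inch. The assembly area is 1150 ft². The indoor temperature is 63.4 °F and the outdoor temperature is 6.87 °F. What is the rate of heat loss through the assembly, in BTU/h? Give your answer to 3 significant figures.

3580 BTU/h

5.14 × 0.177 = 0.9098
R_total = 0.677 + 16.1 + 0.475 + 0.9098 = 18.16 ft²·°F·h/BTU
Q = A·ΔT/R = 1150 × (63.4 − 6.87) / 18.16 = 3579 BTU/h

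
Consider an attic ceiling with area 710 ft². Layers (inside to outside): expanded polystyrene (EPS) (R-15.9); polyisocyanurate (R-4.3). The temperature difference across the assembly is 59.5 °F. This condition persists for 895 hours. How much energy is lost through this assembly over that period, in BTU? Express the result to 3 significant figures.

1870000 BTU

R_total = 15.9 + 4.3 = 20.2 ft²·°F·h/BTU
Q = 710 × 59.5 / 20.2 = 2091 BTU/h
E = 2091 × 895 = 1872000 BTU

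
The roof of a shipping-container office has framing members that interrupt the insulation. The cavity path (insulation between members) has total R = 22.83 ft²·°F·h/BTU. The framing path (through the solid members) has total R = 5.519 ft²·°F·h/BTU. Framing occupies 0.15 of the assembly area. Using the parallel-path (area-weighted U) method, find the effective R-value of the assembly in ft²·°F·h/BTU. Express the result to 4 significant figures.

U_eff = 0.85/22.83 + 0.15/5.519 = 0.037232 + 0.027179 = 0.064411
R_eff = 1/U_eff = 15.525 ft²·°F·h/BTU

15.53 ft²·°F·h/BTU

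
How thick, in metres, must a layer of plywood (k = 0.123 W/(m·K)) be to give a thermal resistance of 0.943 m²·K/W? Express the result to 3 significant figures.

0.116 m

L = R·k = 0.943 × 0.123 = 0.116 m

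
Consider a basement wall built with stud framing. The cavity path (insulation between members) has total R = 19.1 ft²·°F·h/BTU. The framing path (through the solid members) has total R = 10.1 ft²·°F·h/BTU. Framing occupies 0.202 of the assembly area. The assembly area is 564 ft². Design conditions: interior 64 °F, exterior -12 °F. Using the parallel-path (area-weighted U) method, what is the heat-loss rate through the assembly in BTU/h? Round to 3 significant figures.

2650 BTU/h

U_eff = 0.798/19.1 + 0.202/10.1 = 0.04178 + 0.02 = 0.06178
R_eff = 1/U_eff = 16.19 ft²·°F·h/BTU
Q = 564 × (64 − (-12)) / 16.19 = 2648 BTU/h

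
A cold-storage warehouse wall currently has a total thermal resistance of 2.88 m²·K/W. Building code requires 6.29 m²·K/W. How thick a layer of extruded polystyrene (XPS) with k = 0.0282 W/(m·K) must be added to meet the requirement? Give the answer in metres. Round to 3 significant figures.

0.0962 m

ΔR = 6.29 − 2.88 = 3.41 m²·K/W
L = ΔR × k = 3.41 × 0.0282 = 0.09616 m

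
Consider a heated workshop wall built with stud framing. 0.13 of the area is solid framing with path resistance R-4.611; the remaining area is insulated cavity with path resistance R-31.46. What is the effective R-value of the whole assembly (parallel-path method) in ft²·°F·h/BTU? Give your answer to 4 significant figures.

U_eff = 0.87/31.46 + 0.13/4.611 = 0.027654 + 0.028193 = 0.055848
R_eff = 1/U_eff = 17.906 ft²·°F·h/BTU

17.91 ft²·°F·h/BTU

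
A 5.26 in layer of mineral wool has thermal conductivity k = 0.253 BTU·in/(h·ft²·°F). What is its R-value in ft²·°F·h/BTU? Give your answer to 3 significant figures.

R = L/k = 5.26/0.253 = 20.79 ft²·°F·h/BTU

20.8 ft²·°F·h/BTU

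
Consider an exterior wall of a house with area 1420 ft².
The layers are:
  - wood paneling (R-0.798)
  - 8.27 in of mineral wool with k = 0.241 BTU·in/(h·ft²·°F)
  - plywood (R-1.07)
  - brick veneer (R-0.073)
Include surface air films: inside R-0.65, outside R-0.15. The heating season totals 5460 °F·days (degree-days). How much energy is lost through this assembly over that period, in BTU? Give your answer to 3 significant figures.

8.27/0.241 = 34.32
R_total = 0.65 + 0.798 + 34.32 + 1.07 + 0.073 + 0.15 = 37.06 ft²·°F·h/BTU
E = A × HDD × 24 / R = 1420 × 5460 × 24 / 37.06 = 5021000 BTU

5020000 BTU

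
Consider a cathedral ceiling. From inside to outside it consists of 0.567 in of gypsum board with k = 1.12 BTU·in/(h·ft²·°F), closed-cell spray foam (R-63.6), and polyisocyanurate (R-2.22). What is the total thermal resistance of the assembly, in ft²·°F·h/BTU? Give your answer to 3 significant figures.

0.567/1.12 = 0.5062
R_total = 0.5062 + 63.6 + 2.22 = 66.33 ft²·°F·h/BTU

66.3 ft²·°F·h/BTU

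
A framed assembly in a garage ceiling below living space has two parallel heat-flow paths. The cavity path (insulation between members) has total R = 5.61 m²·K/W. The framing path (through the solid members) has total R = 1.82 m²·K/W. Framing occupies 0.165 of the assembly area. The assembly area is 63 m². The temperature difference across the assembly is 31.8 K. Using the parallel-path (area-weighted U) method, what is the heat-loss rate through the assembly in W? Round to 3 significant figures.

480 W

U_eff = 0.835/5.61 + 0.165/1.82 = 0.1488 + 0.09066 = 0.2395
R_eff = 1/U_eff = 4.175 m²·K/W
Q = 63 × 31.8 / 4.175 = 479.8 W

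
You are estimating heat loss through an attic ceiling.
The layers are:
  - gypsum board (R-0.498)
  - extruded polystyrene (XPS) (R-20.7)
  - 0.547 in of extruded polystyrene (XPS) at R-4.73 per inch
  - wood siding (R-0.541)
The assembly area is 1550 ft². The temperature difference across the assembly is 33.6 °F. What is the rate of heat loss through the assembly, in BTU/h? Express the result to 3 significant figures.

2140 BTU/h

0.547 × 4.73 = 2.587
R_total = 0.498 + 20.7 + 2.587 + 0.541 = 24.33 ft²·°F·h/BTU
Q = A·ΔT/R = 1550 × 33.6 / 24.33 = 2141 BTU/h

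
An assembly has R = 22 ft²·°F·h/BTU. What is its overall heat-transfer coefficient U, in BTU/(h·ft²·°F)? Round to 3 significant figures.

U = 1/R = 1/22 = 0.04545

0.0455 BTU/(h·ft²·°F)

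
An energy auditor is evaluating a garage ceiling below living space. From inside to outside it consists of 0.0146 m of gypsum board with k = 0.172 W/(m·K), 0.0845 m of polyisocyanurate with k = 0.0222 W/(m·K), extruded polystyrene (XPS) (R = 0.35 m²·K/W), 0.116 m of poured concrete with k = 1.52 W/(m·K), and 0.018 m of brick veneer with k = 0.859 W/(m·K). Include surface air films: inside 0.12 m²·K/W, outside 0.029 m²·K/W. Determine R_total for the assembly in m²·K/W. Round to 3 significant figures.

0.0146/0.172 = 0.08488
0.0845/0.0222 = 3.806
0.116/1.52 = 0.07632
0.018/0.859 = 0.02095
R_total = 0.12 + 0.08488 + 3.806 + 0.35 + 0.07632 + 0.02095 + 0.029 = 4.487 m²·K/W

4.49 m²·K/W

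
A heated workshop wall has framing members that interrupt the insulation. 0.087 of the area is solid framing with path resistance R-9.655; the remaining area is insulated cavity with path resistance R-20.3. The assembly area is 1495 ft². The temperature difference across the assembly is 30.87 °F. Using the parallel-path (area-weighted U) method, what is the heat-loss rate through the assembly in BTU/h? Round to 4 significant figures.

2492 BTU/h

U_eff = 0.913/20.3 + 0.087/9.655 = 0.044975 + 0.0090109 = 0.053986
R_eff = 1/U_eff = 18.523 ft²·°F·h/BTU
Q = 1495 × 30.87 / 18.523 = 2491.5 BTU/h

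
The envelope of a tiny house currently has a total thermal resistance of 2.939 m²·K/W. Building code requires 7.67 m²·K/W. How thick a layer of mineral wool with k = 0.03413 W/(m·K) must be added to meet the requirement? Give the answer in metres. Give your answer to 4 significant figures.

0.1615 m

ΔR = 7.67 − 2.939 = 4.731 m²·K/W
L = ΔR × k = 4.731 × 0.03413 = 0.16147 m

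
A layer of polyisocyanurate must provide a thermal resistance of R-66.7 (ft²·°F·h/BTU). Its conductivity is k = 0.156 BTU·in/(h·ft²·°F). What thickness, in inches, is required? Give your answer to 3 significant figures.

L = R × k = 66.7 × 0.156 = 10.41 in

10.4 in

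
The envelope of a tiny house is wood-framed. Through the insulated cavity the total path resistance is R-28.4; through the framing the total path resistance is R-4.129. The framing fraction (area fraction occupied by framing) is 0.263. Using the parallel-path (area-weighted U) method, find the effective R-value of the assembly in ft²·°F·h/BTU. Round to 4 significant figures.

11.15 ft²·°F·h/BTU

U_eff = 0.737/28.4 + 0.263/4.129 = 0.025951 + 0.063696 = 0.089647
R_eff = 1/U_eff = 11.155 ft²·°F·h/BTU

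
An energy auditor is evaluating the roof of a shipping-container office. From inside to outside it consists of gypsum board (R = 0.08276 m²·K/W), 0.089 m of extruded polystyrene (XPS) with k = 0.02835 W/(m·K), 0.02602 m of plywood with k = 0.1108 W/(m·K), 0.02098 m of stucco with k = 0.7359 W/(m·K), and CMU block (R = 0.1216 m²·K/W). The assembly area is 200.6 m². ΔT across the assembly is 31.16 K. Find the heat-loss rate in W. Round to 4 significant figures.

1733 W

0.089/0.02835 = 3.1393
0.02602/0.1108 = 0.23484
0.02098/0.7359 = 0.028509
R_total = 0.08276 + 3.1393 + 0.23484 + 0.028509 + 0.1216 = 3.607 m²·K/W
Q = A·ΔT/R = 200.6 × 31.16 / 3.607 = 1732.9 W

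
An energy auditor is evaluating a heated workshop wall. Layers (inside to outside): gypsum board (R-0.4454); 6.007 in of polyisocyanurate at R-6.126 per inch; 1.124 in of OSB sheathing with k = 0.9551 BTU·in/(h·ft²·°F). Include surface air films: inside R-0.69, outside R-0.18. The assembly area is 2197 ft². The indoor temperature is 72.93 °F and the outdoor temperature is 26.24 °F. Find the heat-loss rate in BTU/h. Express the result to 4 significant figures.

2611 BTU/h

6.007 × 6.126 = 36.799
1.124/0.9551 = 1.1768
R_total = 0.69 + 0.4454 + 36.799 + 1.1768 + 0.18 = 39.291 ft²·°F·h/BTU
Q = A·ΔT/R = 2197 × (72.93 − 26.24) / 39.291 = 2610.7 BTU/h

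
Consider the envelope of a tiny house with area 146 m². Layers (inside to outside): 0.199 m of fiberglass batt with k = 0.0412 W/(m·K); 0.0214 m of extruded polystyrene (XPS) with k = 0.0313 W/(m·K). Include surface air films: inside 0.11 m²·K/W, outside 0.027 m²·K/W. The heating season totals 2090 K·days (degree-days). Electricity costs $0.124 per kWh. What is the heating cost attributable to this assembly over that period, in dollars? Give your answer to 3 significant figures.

161 dollars

0.199/0.0412 = 4.83
0.0214/0.0313 = 0.6837
R_total = 0.11 + 4.83 + 0.6837 + 0.027 = 5.651 m²·K/W
E = A × HDD × 24 / R / 1000 = 146 × 2090 × 24 / 5.651 / 1000 = 1296 kWh
Cost = 1296 × 0.124 = $160.7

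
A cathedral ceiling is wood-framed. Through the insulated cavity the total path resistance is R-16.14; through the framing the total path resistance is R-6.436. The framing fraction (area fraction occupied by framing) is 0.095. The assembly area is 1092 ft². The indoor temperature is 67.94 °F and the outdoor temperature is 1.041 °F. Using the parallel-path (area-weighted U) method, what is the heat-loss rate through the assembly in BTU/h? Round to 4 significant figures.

U_eff = 0.905/16.14 + 0.095/6.436 = 0.056072 + 0.014761 = 0.070833
R_eff = 1/U_eff = 14.118 ft²·°F·h/BTU
Q = 1092 × (67.94 − 1.041) / 14.118 = 5174.6 BTU/h

5175 BTU/h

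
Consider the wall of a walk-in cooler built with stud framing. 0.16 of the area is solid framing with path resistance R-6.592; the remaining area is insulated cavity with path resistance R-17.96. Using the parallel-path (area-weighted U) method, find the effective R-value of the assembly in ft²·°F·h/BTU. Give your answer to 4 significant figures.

U_eff = 0.84/17.96 + 0.16/6.592 = 0.046771 + 0.024272 = 0.071042
R_eff = 1/U_eff = 14.076 ft²·°F·h/BTU

14.08 ft²·°F·h/BTU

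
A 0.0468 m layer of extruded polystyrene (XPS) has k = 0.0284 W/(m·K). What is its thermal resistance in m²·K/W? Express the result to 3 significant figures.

R = L/k = 0.0468/0.0284 = 1.648 m²·K/W

1.65 m²·K/W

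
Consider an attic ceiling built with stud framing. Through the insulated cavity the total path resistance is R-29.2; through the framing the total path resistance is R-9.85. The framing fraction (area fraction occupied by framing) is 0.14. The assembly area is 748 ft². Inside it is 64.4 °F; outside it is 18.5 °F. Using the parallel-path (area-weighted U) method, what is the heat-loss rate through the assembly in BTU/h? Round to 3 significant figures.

1500 BTU/h

U_eff = 0.86/29.2 + 0.14/9.85 = 0.02945 + 0.01421 = 0.04367
R_eff = 1/U_eff = 22.9 ft²·°F·h/BTU
Q = 748 × (64.4 − 18.5) / 22.9 = 1499 BTU/h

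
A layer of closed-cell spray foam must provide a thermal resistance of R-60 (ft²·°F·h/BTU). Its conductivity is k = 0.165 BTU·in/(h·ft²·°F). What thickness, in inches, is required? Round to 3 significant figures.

L = R × k = 60 × 0.165 = 9.9 in

9.90 in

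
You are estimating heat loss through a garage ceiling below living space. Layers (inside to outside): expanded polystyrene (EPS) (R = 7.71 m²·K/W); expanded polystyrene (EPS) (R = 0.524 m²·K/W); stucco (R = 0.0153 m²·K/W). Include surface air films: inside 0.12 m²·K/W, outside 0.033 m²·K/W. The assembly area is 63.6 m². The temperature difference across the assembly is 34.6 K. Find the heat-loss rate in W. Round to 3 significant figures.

262 W

R_total = 0.12 + 7.71 + 0.524 + 0.0153 + 0.033 = 8.402 m²·K/W
Q = A·ΔT/R = 63.6 × 34.6 / 8.402 = 261.9 W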